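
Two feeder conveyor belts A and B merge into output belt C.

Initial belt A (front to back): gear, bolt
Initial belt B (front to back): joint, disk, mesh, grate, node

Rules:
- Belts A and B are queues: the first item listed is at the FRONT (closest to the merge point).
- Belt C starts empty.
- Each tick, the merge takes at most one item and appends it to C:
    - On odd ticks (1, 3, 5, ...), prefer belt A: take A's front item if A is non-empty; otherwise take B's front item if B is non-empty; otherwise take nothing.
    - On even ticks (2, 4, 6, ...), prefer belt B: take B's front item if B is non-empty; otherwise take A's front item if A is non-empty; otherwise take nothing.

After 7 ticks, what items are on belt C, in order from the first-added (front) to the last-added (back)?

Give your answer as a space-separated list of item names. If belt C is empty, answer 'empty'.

Answer: gear joint bolt disk mesh grate node

Derivation:
Tick 1: prefer A, take gear from A; A=[bolt] B=[joint,disk,mesh,grate,node] C=[gear]
Tick 2: prefer B, take joint from B; A=[bolt] B=[disk,mesh,grate,node] C=[gear,joint]
Tick 3: prefer A, take bolt from A; A=[-] B=[disk,mesh,grate,node] C=[gear,joint,bolt]
Tick 4: prefer B, take disk from B; A=[-] B=[mesh,grate,node] C=[gear,joint,bolt,disk]
Tick 5: prefer A, take mesh from B; A=[-] B=[grate,node] C=[gear,joint,bolt,disk,mesh]
Tick 6: prefer B, take grate from B; A=[-] B=[node] C=[gear,joint,bolt,disk,mesh,grate]
Tick 7: prefer A, take node from B; A=[-] B=[-] C=[gear,joint,bolt,disk,mesh,grate,node]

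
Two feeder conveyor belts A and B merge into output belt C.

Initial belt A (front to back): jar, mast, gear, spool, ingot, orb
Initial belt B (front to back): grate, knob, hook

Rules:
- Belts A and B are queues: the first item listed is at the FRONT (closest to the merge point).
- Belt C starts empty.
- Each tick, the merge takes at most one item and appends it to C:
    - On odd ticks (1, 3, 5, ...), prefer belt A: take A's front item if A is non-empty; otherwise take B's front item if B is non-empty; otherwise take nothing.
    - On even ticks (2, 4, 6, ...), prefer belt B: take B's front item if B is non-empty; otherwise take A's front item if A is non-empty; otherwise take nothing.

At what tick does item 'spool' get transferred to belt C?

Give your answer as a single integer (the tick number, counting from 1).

Answer: 7

Derivation:
Tick 1: prefer A, take jar from A; A=[mast,gear,spool,ingot,orb] B=[grate,knob,hook] C=[jar]
Tick 2: prefer B, take grate from B; A=[mast,gear,spool,ingot,orb] B=[knob,hook] C=[jar,grate]
Tick 3: prefer A, take mast from A; A=[gear,spool,ingot,orb] B=[knob,hook] C=[jar,grate,mast]
Tick 4: prefer B, take knob from B; A=[gear,spool,ingot,orb] B=[hook] C=[jar,grate,mast,knob]
Tick 5: prefer A, take gear from A; A=[spool,ingot,orb] B=[hook] C=[jar,grate,mast,knob,gear]
Tick 6: prefer B, take hook from B; A=[spool,ingot,orb] B=[-] C=[jar,grate,mast,knob,gear,hook]
Tick 7: prefer A, take spool from A; A=[ingot,orb] B=[-] C=[jar,grate,mast,knob,gear,hook,spool]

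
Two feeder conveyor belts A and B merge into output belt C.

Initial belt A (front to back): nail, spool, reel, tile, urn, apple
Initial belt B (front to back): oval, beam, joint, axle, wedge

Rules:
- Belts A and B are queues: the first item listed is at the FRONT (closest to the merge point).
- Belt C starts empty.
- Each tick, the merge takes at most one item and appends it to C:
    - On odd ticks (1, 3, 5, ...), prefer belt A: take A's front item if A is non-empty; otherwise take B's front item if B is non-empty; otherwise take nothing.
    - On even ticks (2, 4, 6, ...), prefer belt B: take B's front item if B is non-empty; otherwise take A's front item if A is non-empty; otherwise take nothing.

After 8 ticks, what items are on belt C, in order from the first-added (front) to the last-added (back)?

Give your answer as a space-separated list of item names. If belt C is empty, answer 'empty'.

Answer: nail oval spool beam reel joint tile axle

Derivation:
Tick 1: prefer A, take nail from A; A=[spool,reel,tile,urn,apple] B=[oval,beam,joint,axle,wedge] C=[nail]
Tick 2: prefer B, take oval from B; A=[spool,reel,tile,urn,apple] B=[beam,joint,axle,wedge] C=[nail,oval]
Tick 3: prefer A, take spool from A; A=[reel,tile,urn,apple] B=[beam,joint,axle,wedge] C=[nail,oval,spool]
Tick 4: prefer B, take beam from B; A=[reel,tile,urn,apple] B=[joint,axle,wedge] C=[nail,oval,spool,beam]
Tick 5: prefer A, take reel from A; A=[tile,urn,apple] B=[joint,axle,wedge] C=[nail,oval,spool,beam,reel]
Tick 6: prefer B, take joint from B; A=[tile,urn,apple] B=[axle,wedge] C=[nail,oval,spool,beam,reel,joint]
Tick 7: prefer A, take tile from A; A=[urn,apple] B=[axle,wedge] C=[nail,oval,spool,beam,reel,joint,tile]
Tick 8: prefer B, take axle from B; A=[urn,apple] B=[wedge] C=[nail,oval,spool,beam,reel,joint,tile,axle]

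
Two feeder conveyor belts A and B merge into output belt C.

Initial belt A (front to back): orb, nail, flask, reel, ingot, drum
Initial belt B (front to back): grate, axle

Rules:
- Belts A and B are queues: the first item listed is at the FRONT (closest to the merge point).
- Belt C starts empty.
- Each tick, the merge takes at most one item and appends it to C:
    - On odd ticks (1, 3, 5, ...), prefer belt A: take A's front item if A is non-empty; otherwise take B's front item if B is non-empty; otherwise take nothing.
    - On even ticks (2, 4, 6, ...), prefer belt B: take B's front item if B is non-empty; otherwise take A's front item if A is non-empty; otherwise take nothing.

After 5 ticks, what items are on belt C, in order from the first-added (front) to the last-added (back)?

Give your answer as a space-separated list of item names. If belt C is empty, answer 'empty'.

Answer: orb grate nail axle flask

Derivation:
Tick 1: prefer A, take orb from A; A=[nail,flask,reel,ingot,drum] B=[grate,axle] C=[orb]
Tick 2: prefer B, take grate from B; A=[nail,flask,reel,ingot,drum] B=[axle] C=[orb,grate]
Tick 3: prefer A, take nail from A; A=[flask,reel,ingot,drum] B=[axle] C=[orb,grate,nail]
Tick 4: prefer B, take axle from B; A=[flask,reel,ingot,drum] B=[-] C=[orb,grate,nail,axle]
Tick 5: prefer A, take flask from A; A=[reel,ingot,drum] B=[-] C=[orb,grate,nail,axle,flask]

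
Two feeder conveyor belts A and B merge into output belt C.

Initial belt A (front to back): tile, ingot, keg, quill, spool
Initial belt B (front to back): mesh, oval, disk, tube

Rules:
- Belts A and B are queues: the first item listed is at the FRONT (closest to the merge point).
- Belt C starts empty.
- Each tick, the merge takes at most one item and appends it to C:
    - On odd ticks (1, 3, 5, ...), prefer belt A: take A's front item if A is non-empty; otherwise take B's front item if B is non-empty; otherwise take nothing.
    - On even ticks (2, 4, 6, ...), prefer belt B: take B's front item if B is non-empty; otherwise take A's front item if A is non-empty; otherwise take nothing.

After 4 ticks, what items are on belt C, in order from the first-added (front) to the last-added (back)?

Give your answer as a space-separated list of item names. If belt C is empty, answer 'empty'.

Answer: tile mesh ingot oval

Derivation:
Tick 1: prefer A, take tile from A; A=[ingot,keg,quill,spool] B=[mesh,oval,disk,tube] C=[tile]
Tick 2: prefer B, take mesh from B; A=[ingot,keg,quill,spool] B=[oval,disk,tube] C=[tile,mesh]
Tick 3: prefer A, take ingot from A; A=[keg,quill,spool] B=[oval,disk,tube] C=[tile,mesh,ingot]
Tick 4: prefer B, take oval from B; A=[keg,quill,spool] B=[disk,tube] C=[tile,mesh,ingot,oval]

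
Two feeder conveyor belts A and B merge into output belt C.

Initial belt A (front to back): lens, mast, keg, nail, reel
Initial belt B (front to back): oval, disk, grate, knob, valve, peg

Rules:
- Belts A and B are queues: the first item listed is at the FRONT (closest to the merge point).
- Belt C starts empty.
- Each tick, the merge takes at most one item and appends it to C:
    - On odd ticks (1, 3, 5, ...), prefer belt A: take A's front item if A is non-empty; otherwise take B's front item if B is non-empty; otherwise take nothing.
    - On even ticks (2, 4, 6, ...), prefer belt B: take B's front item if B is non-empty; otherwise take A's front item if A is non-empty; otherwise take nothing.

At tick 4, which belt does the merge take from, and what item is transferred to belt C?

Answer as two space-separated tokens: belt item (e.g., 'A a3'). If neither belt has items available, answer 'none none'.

Tick 1: prefer A, take lens from A; A=[mast,keg,nail,reel] B=[oval,disk,grate,knob,valve,peg] C=[lens]
Tick 2: prefer B, take oval from B; A=[mast,keg,nail,reel] B=[disk,grate,knob,valve,peg] C=[lens,oval]
Tick 3: prefer A, take mast from A; A=[keg,nail,reel] B=[disk,grate,knob,valve,peg] C=[lens,oval,mast]
Tick 4: prefer B, take disk from B; A=[keg,nail,reel] B=[grate,knob,valve,peg] C=[lens,oval,mast,disk]

Answer: B disk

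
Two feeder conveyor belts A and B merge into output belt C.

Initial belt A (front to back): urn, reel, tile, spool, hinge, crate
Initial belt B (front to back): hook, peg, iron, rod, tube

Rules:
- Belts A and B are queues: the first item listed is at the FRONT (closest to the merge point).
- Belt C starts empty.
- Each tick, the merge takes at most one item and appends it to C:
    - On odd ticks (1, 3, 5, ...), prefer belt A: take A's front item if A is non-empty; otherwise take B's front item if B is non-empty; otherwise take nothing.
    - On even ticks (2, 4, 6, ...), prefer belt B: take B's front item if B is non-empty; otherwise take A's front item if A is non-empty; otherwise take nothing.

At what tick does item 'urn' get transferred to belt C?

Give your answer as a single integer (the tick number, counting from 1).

Tick 1: prefer A, take urn from A; A=[reel,tile,spool,hinge,crate] B=[hook,peg,iron,rod,tube] C=[urn]

Answer: 1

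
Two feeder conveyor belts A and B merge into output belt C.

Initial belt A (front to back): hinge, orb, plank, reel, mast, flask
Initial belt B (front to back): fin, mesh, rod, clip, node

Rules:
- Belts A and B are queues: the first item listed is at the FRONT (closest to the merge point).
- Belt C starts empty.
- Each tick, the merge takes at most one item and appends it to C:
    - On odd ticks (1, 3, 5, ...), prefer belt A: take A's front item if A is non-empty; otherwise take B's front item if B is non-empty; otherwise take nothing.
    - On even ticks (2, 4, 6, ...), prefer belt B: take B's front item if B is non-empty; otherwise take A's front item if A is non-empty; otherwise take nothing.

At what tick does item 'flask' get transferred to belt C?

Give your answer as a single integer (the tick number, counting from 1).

Tick 1: prefer A, take hinge from A; A=[orb,plank,reel,mast,flask] B=[fin,mesh,rod,clip,node] C=[hinge]
Tick 2: prefer B, take fin from B; A=[orb,plank,reel,mast,flask] B=[mesh,rod,clip,node] C=[hinge,fin]
Tick 3: prefer A, take orb from A; A=[plank,reel,mast,flask] B=[mesh,rod,clip,node] C=[hinge,fin,orb]
Tick 4: prefer B, take mesh from B; A=[plank,reel,mast,flask] B=[rod,clip,node] C=[hinge,fin,orb,mesh]
Tick 5: prefer A, take plank from A; A=[reel,mast,flask] B=[rod,clip,node] C=[hinge,fin,orb,mesh,plank]
Tick 6: prefer B, take rod from B; A=[reel,mast,flask] B=[clip,node] C=[hinge,fin,orb,mesh,plank,rod]
Tick 7: prefer A, take reel from A; A=[mast,flask] B=[clip,node] C=[hinge,fin,orb,mesh,plank,rod,reel]
Tick 8: prefer B, take clip from B; A=[mast,flask] B=[node] C=[hinge,fin,orb,mesh,plank,rod,reel,clip]
Tick 9: prefer A, take mast from A; A=[flask] B=[node] C=[hinge,fin,orb,mesh,plank,rod,reel,clip,mast]
Tick 10: prefer B, take node from B; A=[flask] B=[-] C=[hinge,fin,orb,mesh,plank,rod,reel,clip,mast,node]
Tick 11: prefer A, take flask from A; A=[-] B=[-] C=[hinge,fin,orb,mesh,plank,rod,reel,clip,mast,node,flask]

Answer: 11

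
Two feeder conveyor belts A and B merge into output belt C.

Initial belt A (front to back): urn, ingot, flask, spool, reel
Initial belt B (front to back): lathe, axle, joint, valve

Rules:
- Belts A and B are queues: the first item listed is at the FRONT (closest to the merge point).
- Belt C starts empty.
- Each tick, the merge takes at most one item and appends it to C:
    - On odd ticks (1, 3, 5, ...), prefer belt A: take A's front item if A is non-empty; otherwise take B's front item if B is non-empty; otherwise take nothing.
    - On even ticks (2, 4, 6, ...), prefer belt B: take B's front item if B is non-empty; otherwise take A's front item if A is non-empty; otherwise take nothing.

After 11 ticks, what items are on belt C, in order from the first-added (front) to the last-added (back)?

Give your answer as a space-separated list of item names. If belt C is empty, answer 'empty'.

Answer: urn lathe ingot axle flask joint spool valve reel

Derivation:
Tick 1: prefer A, take urn from A; A=[ingot,flask,spool,reel] B=[lathe,axle,joint,valve] C=[urn]
Tick 2: prefer B, take lathe from B; A=[ingot,flask,spool,reel] B=[axle,joint,valve] C=[urn,lathe]
Tick 3: prefer A, take ingot from A; A=[flask,spool,reel] B=[axle,joint,valve] C=[urn,lathe,ingot]
Tick 4: prefer B, take axle from B; A=[flask,spool,reel] B=[joint,valve] C=[urn,lathe,ingot,axle]
Tick 5: prefer A, take flask from A; A=[spool,reel] B=[joint,valve] C=[urn,lathe,ingot,axle,flask]
Tick 6: prefer B, take joint from B; A=[spool,reel] B=[valve] C=[urn,lathe,ingot,axle,flask,joint]
Tick 7: prefer A, take spool from A; A=[reel] B=[valve] C=[urn,lathe,ingot,axle,flask,joint,spool]
Tick 8: prefer B, take valve from B; A=[reel] B=[-] C=[urn,lathe,ingot,axle,flask,joint,spool,valve]
Tick 9: prefer A, take reel from A; A=[-] B=[-] C=[urn,lathe,ingot,axle,flask,joint,spool,valve,reel]
Tick 10: prefer B, both empty, nothing taken; A=[-] B=[-] C=[urn,lathe,ingot,axle,flask,joint,spool,valve,reel]
Tick 11: prefer A, both empty, nothing taken; A=[-] B=[-] C=[urn,lathe,ingot,axle,flask,joint,spool,valve,reel]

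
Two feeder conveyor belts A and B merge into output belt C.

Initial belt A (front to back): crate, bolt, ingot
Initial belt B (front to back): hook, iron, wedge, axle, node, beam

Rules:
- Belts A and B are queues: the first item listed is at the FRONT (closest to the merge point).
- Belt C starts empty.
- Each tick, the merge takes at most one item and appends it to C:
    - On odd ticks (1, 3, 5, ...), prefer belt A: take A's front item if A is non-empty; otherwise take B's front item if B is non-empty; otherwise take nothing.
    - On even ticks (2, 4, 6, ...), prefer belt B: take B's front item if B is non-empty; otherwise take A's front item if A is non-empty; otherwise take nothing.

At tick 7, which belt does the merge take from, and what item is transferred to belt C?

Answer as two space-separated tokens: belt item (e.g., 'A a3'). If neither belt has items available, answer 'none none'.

Answer: B axle

Derivation:
Tick 1: prefer A, take crate from A; A=[bolt,ingot] B=[hook,iron,wedge,axle,node,beam] C=[crate]
Tick 2: prefer B, take hook from B; A=[bolt,ingot] B=[iron,wedge,axle,node,beam] C=[crate,hook]
Tick 3: prefer A, take bolt from A; A=[ingot] B=[iron,wedge,axle,node,beam] C=[crate,hook,bolt]
Tick 4: prefer B, take iron from B; A=[ingot] B=[wedge,axle,node,beam] C=[crate,hook,bolt,iron]
Tick 5: prefer A, take ingot from A; A=[-] B=[wedge,axle,node,beam] C=[crate,hook,bolt,iron,ingot]
Tick 6: prefer B, take wedge from B; A=[-] B=[axle,node,beam] C=[crate,hook,bolt,iron,ingot,wedge]
Tick 7: prefer A, take axle from B; A=[-] B=[node,beam] C=[crate,hook,bolt,iron,ingot,wedge,axle]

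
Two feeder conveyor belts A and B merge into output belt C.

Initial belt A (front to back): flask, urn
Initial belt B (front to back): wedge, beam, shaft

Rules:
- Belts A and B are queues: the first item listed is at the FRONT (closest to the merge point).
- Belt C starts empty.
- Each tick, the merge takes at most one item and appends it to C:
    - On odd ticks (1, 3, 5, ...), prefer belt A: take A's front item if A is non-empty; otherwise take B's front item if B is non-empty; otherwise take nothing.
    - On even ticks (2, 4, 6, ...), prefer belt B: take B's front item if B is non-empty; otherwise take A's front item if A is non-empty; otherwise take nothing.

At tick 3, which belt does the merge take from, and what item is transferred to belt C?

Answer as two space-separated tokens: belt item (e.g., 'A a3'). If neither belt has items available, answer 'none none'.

Tick 1: prefer A, take flask from A; A=[urn] B=[wedge,beam,shaft] C=[flask]
Tick 2: prefer B, take wedge from B; A=[urn] B=[beam,shaft] C=[flask,wedge]
Tick 3: prefer A, take urn from A; A=[-] B=[beam,shaft] C=[flask,wedge,urn]

Answer: A urn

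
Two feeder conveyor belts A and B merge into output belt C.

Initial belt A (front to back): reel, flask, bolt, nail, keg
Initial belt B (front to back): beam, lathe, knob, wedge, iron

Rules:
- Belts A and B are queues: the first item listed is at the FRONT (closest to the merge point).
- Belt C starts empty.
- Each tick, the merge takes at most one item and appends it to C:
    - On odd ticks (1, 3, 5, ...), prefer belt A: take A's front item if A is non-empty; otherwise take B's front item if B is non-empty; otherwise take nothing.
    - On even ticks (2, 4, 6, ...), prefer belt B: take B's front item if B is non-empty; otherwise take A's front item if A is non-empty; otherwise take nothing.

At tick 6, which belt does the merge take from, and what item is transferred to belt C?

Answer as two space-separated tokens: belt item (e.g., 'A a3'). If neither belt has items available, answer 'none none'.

Tick 1: prefer A, take reel from A; A=[flask,bolt,nail,keg] B=[beam,lathe,knob,wedge,iron] C=[reel]
Tick 2: prefer B, take beam from B; A=[flask,bolt,nail,keg] B=[lathe,knob,wedge,iron] C=[reel,beam]
Tick 3: prefer A, take flask from A; A=[bolt,nail,keg] B=[lathe,knob,wedge,iron] C=[reel,beam,flask]
Tick 4: prefer B, take lathe from B; A=[bolt,nail,keg] B=[knob,wedge,iron] C=[reel,beam,flask,lathe]
Tick 5: prefer A, take bolt from A; A=[nail,keg] B=[knob,wedge,iron] C=[reel,beam,flask,lathe,bolt]
Tick 6: prefer B, take knob from B; A=[nail,keg] B=[wedge,iron] C=[reel,beam,flask,lathe,bolt,knob]

Answer: B knob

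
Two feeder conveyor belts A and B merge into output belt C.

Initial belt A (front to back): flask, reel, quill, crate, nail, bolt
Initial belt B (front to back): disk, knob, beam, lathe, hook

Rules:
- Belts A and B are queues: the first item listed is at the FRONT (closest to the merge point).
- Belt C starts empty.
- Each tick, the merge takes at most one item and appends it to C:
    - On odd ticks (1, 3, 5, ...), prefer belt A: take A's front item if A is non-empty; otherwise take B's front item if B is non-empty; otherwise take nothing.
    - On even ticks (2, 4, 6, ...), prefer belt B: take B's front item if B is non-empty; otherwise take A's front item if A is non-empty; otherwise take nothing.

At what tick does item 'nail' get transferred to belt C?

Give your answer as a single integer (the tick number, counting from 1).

Tick 1: prefer A, take flask from A; A=[reel,quill,crate,nail,bolt] B=[disk,knob,beam,lathe,hook] C=[flask]
Tick 2: prefer B, take disk from B; A=[reel,quill,crate,nail,bolt] B=[knob,beam,lathe,hook] C=[flask,disk]
Tick 3: prefer A, take reel from A; A=[quill,crate,nail,bolt] B=[knob,beam,lathe,hook] C=[flask,disk,reel]
Tick 4: prefer B, take knob from B; A=[quill,crate,nail,bolt] B=[beam,lathe,hook] C=[flask,disk,reel,knob]
Tick 5: prefer A, take quill from A; A=[crate,nail,bolt] B=[beam,lathe,hook] C=[flask,disk,reel,knob,quill]
Tick 6: prefer B, take beam from B; A=[crate,nail,bolt] B=[lathe,hook] C=[flask,disk,reel,knob,quill,beam]
Tick 7: prefer A, take crate from A; A=[nail,bolt] B=[lathe,hook] C=[flask,disk,reel,knob,quill,beam,crate]
Tick 8: prefer B, take lathe from B; A=[nail,bolt] B=[hook] C=[flask,disk,reel,knob,quill,beam,crate,lathe]
Tick 9: prefer A, take nail from A; A=[bolt] B=[hook] C=[flask,disk,reel,knob,quill,beam,crate,lathe,nail]

Answer: 9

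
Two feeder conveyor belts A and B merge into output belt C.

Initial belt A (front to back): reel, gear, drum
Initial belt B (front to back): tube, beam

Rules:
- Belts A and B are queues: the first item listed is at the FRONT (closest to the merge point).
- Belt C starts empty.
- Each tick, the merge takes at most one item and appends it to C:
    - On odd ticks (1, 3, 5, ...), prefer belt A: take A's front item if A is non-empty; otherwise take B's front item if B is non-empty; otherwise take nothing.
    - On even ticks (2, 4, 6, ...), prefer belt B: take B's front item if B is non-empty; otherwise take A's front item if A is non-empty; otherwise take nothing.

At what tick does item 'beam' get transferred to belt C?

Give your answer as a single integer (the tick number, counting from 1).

Tick 1: prefer A, take reel from A; A=[gear,drum] B=[tube,beam] C=[reel]
Tick 2: prefer B, take tube from B; A=[gear,drum] B=[beam] C=[reel,tube]
Tick 3: prefer A, take gear from A; A=[drum] B=[beam] C=[reel,tube,gear]
Tick 4: prefer B, take beam from B; A=[drum] B=[-] C=[reel,tube,gear,beam]

Answer: 4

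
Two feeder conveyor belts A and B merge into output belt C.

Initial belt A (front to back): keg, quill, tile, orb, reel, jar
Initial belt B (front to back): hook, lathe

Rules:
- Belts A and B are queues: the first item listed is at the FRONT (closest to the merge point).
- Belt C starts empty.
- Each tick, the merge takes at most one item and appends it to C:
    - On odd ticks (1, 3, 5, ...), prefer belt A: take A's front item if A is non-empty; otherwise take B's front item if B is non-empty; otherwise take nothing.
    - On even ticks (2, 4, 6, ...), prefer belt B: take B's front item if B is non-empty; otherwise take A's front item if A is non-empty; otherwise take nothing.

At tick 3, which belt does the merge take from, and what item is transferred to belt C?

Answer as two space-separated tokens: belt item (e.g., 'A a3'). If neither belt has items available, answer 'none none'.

Answer: A quill

Derivation:
Tick 1: prefer A, take keg from A; A=[quill,tile,orb,reel,jar] B=[hook,lathe] C=[keg]
Tick 2: prefer B, take hook from B; A=[quill,tile,orb,reel,jar] B=[lathe] C=[keg,hook]
Tick 3: prefer A, take quill from A; A=[tile,orb,reel,jar] B=[lathe] C=[keg,hook,quill]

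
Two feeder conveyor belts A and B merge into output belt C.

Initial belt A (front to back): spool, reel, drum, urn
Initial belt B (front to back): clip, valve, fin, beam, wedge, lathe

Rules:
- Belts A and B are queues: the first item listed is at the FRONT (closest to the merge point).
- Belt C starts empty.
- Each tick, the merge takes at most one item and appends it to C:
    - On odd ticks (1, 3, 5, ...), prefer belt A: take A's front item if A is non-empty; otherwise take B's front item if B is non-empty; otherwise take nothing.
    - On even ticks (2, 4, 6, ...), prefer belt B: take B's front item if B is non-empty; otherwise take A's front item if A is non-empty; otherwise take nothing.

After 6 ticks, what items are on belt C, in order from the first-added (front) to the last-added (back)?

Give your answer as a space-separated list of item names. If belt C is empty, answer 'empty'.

Tick 1: prefer A, take spool from A; A=[reel,drum,urn] B=[clip,valve,fin,beam,wedge,lathe] C=[spool]
Tick 2: prefer B, take clip from B; A=[reel,drum,urn] B=[valve,fin,beam,wedge,lathe] C=[spool,clip]
Tick 3: prefer A, take reel from A; A=[drum,urn] B=[valve,fin,beam,wedge,lathe] C=[spool,clip,reel]
Tick 4: prefer B, take valve from B; A=[drum,urn] B=[fin,beam,wedge,lathe] C=[spool,clip,reel,valve]
Tick 5: prefer A, take drum from A; A=[urn] B=[fin,beam,wedge,lathe] C=[spool,clip,reel,valve,drum]
Tick 6: prefer B, take fin from B; A=[urn] B=[beam,wedge,lathe] C=[spool,clip,reel,valve,drum,fin]

Answer: spool clip reel valve drum fin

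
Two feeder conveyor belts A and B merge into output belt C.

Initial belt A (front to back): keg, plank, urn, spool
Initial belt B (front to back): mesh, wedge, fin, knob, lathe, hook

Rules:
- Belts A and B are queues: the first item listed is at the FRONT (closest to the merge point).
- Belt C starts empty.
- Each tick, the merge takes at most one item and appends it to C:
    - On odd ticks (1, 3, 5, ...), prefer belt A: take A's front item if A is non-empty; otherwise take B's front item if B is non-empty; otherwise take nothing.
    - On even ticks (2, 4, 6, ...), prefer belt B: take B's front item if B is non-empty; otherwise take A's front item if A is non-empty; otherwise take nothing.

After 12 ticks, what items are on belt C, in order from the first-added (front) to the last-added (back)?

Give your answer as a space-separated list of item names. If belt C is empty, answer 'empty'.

Tick 1: prefer A, take keg from A; A=[plank,urn,spool] B=[mesh,wedge,fin,knob,lathe,hook] C=[keg]
Tick 2: prefer B, take mesh from B; A=[plank,urn,spool] B=[wedge,fin,knob,lathe,hook] C=[keg,mesh]
Tick 3: prefer A, take plank from A; A=[urn,spool] B=[wedge,fin,knob,lathe,hook] C=[keg,mesh,plank]
Tick 4: prefer B, take wedge from B; A=[urn,spool] B=[fin,knob,lathe,hook] C=[keg,mesh,plank,wedge]
Tick 5: prefer A, take urn from A; A=[spool] B=[fin,knob,lathe,hook] C=[keg,mesh,plank,wedge,urn]
Tick 6: prefer B, take fin from B; A=[spool] B=[knob,lathe,hook] C=[keg,mesh,plank,wedge,urn,fin]
Tick 7: prefer A, take spool from A; A=[-] B=[knob,lathe,hook] C=[keg,mesh,plank,wedge,urn,fin,spool]
Tick 8: prefer B, take knob from B; A=[-] B=[lathe,hook] C=[keg,mesh,plank,wedge,urn,fin,spool,knob]
Tick 9: prefer A, take lathe from B; A=[-] B=[hook] C=[keg,mesh,plank,wedge,urn,fin,spool,knob,lathe]
Tick 10: prefer B, take hook from B; A=[-] B=[-] C=[keg,mesh,plank,wedge,urn,fin,spool,knob,lathe,hook]
Tick 11: prefer A, both empty, nothing taken; A=[-] B=[-] C=[keg,mesh,plank,wedge,urn,fin,spool,knob,lathe,hook]
Tick 12: prefer B, both empty, nothing taken; A=[-] B=[-] C=[keg,mesh,plank,wedge,urn,fin,spool,knob,lathe,hook]

Answer: keg mesh plank wedge urn fin spool knob lathe hook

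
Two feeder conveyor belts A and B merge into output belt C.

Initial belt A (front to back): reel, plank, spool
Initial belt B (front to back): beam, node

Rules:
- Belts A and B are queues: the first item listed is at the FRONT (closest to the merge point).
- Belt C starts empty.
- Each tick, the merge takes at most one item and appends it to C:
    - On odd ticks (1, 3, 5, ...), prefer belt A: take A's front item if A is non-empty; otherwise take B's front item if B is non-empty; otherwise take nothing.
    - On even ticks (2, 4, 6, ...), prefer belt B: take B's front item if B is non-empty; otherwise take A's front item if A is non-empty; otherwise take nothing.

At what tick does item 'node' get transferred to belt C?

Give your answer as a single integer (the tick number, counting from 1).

Tick 1: prefer A, take reel from A; A=[plank,spool] B=[beam,node] C=[reel]
Tick 2: prefer B, take beam from B; A=[plank,spool] B=[node] C=[reel,beam]
Tick 3: prefer A, take plank from A; A=[spool] B=[node] C=[reel,beam,plank]
Tick 4: prefer B, take node from B; A=[spool] B=[-] C=[reel,beam,plank,node]

Answer: 4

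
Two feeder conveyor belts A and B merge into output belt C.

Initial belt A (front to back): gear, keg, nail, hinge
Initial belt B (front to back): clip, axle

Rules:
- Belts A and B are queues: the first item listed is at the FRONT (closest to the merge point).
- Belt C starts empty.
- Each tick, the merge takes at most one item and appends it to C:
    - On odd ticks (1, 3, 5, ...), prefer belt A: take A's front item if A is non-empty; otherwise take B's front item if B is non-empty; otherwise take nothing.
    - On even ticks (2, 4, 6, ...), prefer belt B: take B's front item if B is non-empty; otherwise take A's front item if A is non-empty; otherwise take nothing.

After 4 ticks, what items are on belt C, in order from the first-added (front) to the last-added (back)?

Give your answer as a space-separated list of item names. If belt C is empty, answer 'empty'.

Tick 1: prefer A, take gear from A; A=[keg,nail,hinge] B=[clip,axle] C=[gear]
Tick 2: prefer B, take clip from B; A=[keg,nail,hinge] B=[axle] C=[gear,clip]
Tick 3: prefer A, take keg from A; A=[nail,hinge] B=[axle] C=[gear,clip,keg]
Tick 4: prefer B, take axle from B; A=[nail,hinge] B=[-] C=[gear,clip,keg,axle]

Answer: gear clip keg axle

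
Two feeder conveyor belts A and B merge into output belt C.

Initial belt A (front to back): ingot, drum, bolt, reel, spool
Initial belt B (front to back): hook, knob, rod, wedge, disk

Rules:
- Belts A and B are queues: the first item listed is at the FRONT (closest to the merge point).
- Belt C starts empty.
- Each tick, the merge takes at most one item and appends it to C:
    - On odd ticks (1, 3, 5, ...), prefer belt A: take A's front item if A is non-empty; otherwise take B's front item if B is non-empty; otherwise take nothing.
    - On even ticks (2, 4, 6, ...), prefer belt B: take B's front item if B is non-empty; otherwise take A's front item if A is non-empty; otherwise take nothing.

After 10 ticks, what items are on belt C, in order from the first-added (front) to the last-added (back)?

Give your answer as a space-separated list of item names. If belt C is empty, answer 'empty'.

Tick 1: prefer A, take ingot from A; A=[drum,bolt,reel,spool] B=[hook,knob,rod,wedge,disk] C=[ingot]
Tick 2: prefer B, take hook from B; A=[drum,bolt,reel,spool] B=[knob,rod,wedge,disk] C=[ingot,hook]
Tick 3: prefer A, take drum from A; A=[bolt,reel,spool] B=[knob,rod,wedge,disk] C=[ingot,hook,drum]
Tick 4: prefer B, take knob from B; A=[bolt,reel,spool] B=[rod,wedge,disk] C=[ingot,hook,drum,knob]
Tick 5: prefer A, take bolt from A; A=[reel,spool] B=[rod,wedge,disk] C=[ingot,hook,drum,knob,bolt]
Tick 6: prefer B, take rod from B; A=[reel,spool] B=[wedge,disk] C=[ingot,hook,drum,knob,bolt,rod]
Tick 7: prefer A, take reel from A; A=[spool] B=[wedge,disk] C=[ingot,hook,drum,knob,bolt,rod,reel]
Tick 8: prefer B, take wedge from B; A=[spool] B=[disk] C=[ingot,hook,drum,knob,bolt,rod,reel,wedge]
Tick 9: prefer A, take spool from A; A=[-] B=[disk] C=[ingot,hook,drum,knob,bolt,rod,reel,wedge,spool]
Tick 10: prefer B, take disk from B; A=[-] B=[-] C=[ingot,hook,drum,knob,bolt,rod,reel,wedge,spool,disk]

Answer: ingot hook drum knob bolt rod reel wedge spool disk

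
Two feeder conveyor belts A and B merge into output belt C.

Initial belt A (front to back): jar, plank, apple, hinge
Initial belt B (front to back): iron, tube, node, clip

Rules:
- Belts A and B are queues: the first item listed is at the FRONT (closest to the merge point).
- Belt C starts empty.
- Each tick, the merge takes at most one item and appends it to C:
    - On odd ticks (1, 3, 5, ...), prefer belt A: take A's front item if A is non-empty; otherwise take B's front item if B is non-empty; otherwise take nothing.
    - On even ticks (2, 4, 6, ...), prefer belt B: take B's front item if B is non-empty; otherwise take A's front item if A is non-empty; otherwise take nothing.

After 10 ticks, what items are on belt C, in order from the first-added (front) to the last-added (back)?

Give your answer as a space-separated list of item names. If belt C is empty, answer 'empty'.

Answer: jar iron plank tube apple node hinge clip

Derivation:
Tick 1: prefer A, take jar from A; A=[plank,apple,hinge] B=[iron,tube,node,clip] C=[jar]
Tick 2: prefer B, take iron from B; A=[plank,apple,hinge] B=[tube,node,clip] C=[jar,iron]
Tick 3: prefer A, take plank from A; A=[apple,hinge] B=[tube,node,clip] C=[jar,iron,plank]
Tick 4: prefer B, take tube from B; A=[apple,hinge] B=[node,clip] C=[jar,iron,plank,tube]
Tick 5: prefer A, take apple from A; A=[hinge] B=[node,clip] C=[jar,iron,plank,tube,apple]
Tick 6: prefer B, take node from B; A=[hinge] B=[clip] C=[jar,iron,plank,tube,apple,node]
Tick 7: prefer A, take hinge from A; A=[-] B=[clip] C=[jar,iron,plank,tube,apple,node,hinge]
Tick 8: prefer B, take clip from B; A=[-] B=[-] C=[jar,iron,plank,tube,apple,node,hinge,clip]
Tick 9: prefer A, both empty, nothing taken; A=[-] B=[-] C=[jar,iron,plank,tube,apple,node,hinge,clip]
Tick 10: prefer B, both empty, nothing taken; A=[-] B=[-] C=[jar,iron,plank,tube,apple,node,hinge,clip]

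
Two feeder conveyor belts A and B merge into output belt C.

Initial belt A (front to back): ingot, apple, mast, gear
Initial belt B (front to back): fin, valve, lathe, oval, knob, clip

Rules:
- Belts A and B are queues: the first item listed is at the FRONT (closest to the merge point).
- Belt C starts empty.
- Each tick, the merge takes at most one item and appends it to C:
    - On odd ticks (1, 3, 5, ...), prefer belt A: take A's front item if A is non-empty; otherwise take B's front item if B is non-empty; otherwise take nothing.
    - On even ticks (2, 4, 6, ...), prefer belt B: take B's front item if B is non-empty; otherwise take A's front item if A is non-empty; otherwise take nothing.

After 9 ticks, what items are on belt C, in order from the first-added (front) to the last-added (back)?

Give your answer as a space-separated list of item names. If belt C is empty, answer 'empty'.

Tick 1: prefer A, take ingot from A; A=[apple,mast,gear] B=[fin,valve,lathe,oval,knob,clip] C=[ingot]
Tick 2: prefer B, take fin from B; A=[apple,mast,gear] B=[valve,lathe,oval,knob,clip] C=[ingot,fin]
Tick 3: prefer A, take apple from A; A=[mast,gear] B=[valve,lathe,oval,knob,clip] C=[ingot,fin,apple]
Tick 4: prefer B, take valve from B; A=[mast,gear] B=[lathe,oval,knob,clip] C=[ingot,fin,apple,valve]
Tick 5: prefer A, take mast from A; A=[gear] B=[lathe,oval,knob,clip] C=[ingot,fin,apple,valve,mast]
Tick 6: prefer B, take lathe from B; A=[gear] B=[oval,knob,clip] C=[ingot,fin,apple,valve,mast,lathe]
Tick 7: prefer A, take gear from A; A=[-] B=[oval,knob,clip] C=[ingot,fin,apple,valve,mast,lathe,gear]
Tick 8: prefer B, take oval from B; A=[-] B=[knob,clip] C=[ingot,fin,apple,valve,mast,lathe,gear,oval]
Tick 9: prefer A, take knob from B; A=[-] B=[clip] C=[ingot,fin,apple,valve,mast,lathe,gear,oval,knob]

Answer: ingot fin apple valve mast lathe gear oval knob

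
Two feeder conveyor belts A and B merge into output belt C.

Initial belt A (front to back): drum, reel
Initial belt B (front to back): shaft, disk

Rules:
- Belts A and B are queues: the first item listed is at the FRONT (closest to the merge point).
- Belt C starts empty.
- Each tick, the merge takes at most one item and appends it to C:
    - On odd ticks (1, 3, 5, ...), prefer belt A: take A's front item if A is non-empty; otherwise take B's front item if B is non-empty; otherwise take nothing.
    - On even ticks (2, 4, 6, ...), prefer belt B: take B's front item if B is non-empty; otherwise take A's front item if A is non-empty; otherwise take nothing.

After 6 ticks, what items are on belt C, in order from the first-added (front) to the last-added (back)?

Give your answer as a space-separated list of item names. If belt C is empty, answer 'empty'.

Tick 1: prefer A, take drum from A; A=[reel] B=[shaft,disk] C=[drum]
Tick 2: prefer B, take shaft from B; A=[reel] B=[disk] C=[drum,shaft]
Tick 3: prefer A, take reel from A; A=[-] B=[disk] C=[drum,shaft,reel]
Tick 4: prefer B, take disk from B; A=[-] B=[-] C=[drum,shaft,reel,disk]
Tick 5: prefer A, both empty, nothing taken; A=[-] B=[-] C=[drum,shaft,reel,disk]
Tick 6: prefer B, both empty, nothing taken; A=[-] B=[-] C=[drum,shaft,reel,disk]

Answer: drum shaft reel disk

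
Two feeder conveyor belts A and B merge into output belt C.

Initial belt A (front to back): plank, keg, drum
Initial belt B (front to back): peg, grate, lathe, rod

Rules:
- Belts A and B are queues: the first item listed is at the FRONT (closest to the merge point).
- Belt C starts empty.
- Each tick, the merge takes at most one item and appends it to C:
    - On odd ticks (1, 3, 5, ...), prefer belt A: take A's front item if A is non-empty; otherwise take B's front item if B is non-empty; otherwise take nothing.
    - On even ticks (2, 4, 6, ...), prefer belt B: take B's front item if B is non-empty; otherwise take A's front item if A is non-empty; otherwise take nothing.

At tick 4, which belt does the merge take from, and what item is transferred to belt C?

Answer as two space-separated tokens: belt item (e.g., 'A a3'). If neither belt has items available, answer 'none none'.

Answer: B grate

Derivation:
Tick 1: prefer A, take plank from A; A=[keg,drum] B=[peg,grate,lathe,rod] C=[plank]
Tick 2: prefer B, take peg from B; A=[keg,drum] B=[grate,lathe,rod] C=[plank,peg]
Tick 3: prefer A, take keg from A; A=[drum] B=[grate,lathe,rod] C=[plank,peg,keg]
Tick 4: prefer B, take grate from B; A=[drum] B=[lathe,rod] C=[plank,peg,keg,grate]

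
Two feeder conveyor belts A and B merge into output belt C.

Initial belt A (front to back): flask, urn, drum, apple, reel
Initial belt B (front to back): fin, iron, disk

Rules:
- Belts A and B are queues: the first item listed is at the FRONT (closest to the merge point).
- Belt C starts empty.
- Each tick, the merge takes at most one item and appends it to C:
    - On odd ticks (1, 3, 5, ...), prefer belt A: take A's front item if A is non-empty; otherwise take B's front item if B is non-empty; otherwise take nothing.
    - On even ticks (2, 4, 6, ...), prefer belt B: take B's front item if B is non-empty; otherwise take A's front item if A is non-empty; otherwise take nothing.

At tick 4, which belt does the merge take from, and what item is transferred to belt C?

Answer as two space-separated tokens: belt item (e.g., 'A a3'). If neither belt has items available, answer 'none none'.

Tick 1: prefer A, take flask from A; A=[urn,drum,apple,reel] B=[fin,iron,disk] C=[flask]
Tick 2: prefer B, take fin from B; A=[urn,drum,apple,reel] B=[iron,disk] C=[flask,fin]
Tick 3: prefer A, take urn from A; A=[drum,apple,reel] B=[iron,disk] C=[flask,fin,urn]
Tick 4: prefer B, take iron from B; A=[drum,apple,reel] B=[disk] C=[flask,fin,urn,iron]

Answer: B iron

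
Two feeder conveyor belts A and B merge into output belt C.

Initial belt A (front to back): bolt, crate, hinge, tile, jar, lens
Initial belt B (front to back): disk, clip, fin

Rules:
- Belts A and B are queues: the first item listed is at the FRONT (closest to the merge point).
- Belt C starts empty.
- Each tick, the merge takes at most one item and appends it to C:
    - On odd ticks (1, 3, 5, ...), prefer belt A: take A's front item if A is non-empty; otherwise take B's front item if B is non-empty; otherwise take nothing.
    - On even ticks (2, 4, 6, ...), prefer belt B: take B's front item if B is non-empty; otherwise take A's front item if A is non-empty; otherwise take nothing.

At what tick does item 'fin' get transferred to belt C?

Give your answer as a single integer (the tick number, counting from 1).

Answer: 6

Derivation:
Tick 1: prefer A, take bolt from A; A=[crate,hinge,tile,jar,lens] B=[disk,clip,fin] C=[bolt]
Tick 2: prefer B, take disk from B; A=[crate,hinge,tile,jar,lens] B=[clip,fin] C=[bolt,disk]
Tick 3: prefer A, take crate from A; A=[hinge,tile,jar,lens] B=[clip,fin] C=[bolt,disk,crate]
Tick 4: prefer B, take clip from B; A=[hinge,tile,jar,lens] B=[fin] C=[bolt,disk,crate,clip]
Tick 5: prefer A, take hinge from A; A=[tile,jar,lens] B=[fin] C=[bolt,disk,crate,clip,hinge]
Tick 6: prefer B, take fin from B; A=[tile,jar,lens] B=[-] C=[bolt,disk,crate,clip,hinge,fin]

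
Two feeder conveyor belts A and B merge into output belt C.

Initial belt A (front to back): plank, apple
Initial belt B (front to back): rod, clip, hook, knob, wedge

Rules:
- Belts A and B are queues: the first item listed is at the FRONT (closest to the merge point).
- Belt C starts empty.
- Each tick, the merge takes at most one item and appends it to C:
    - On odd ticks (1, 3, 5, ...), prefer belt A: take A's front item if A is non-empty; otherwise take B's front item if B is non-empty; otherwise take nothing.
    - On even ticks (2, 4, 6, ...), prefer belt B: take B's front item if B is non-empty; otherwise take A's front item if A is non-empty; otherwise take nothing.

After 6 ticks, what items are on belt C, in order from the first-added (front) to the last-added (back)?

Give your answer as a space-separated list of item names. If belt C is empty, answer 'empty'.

Tick 1: prefer A, take plank from A; A=[apple] B=[rod,clip,hook,knob,wedge] C=[plank]
Tick 2: prefer B, take rod from B; A=[apple] B=[clip,hook,knob,wedge] C=[plank,rod]
Tick 3: prefer A, take apple from A; A=[-] B=[clip,hook,knob,wedge] C=[plank,rod,apple]
Tick 4: prefer B, take clip from B; A=[-] B=[hook,knob,wedge] C=[plank,rod,apple,clip]
Tick 5: prefer A, take hook from B; A=[-] B=[knob,wedge] C=[plank,rod,apple,clip,hook]
Tick 6: prefer B, take knob from B; A=[-] B=[wedge] C=[plank,rod,apple,clip,hook,knob]

Answer: plank rod apple clip hook knob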